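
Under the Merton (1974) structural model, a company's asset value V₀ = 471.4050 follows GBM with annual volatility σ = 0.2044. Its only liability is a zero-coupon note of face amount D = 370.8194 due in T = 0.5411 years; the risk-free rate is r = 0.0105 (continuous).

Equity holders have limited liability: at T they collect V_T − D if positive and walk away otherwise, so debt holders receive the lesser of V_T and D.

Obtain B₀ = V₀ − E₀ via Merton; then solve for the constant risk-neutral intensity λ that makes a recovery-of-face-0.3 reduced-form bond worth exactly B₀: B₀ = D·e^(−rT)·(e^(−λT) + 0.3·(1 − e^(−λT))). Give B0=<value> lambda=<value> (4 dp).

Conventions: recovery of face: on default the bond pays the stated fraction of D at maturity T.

With assets at 471.4050 and a single debt payment of 370.8194 at 0.5411 years:
d₁ = [ln(V₀/D) + (r + σ²/2)T] / (σ√T)
   = [ln(471.4050/370.8194) + (0.0105 + 0.5·0.2044²)·0.5411] / (0.2044·√0.5411)
   = [0.240002 + 0.016985] / 0.150356 = 1.709197
d₂ = d₁ − σ√T = 1.709197 − 0.150356 = 1.558842
N(d₁) = 0.956293,  N(d₂) = 0.940483,  e^(−rT) = 0.994335
E₀ = V₀·N(d₁) − D·e^(−rT)·N(d₂)
   = 471.4050·0.956293 − 370.8194·0.994335·0.940483 = 104.027656
B₀ = V₀ − E₀ = 471.4050 − 104.027656 = 367.377344
e^(−λT) = (B₀·e^(rT)/D − 0.3)/(1 − 0.3) = (367.3773·1.005698/370.8194 − 0.3)/0.7 = 0.99480345
λ = −ln(0.99480345)/0.5411 = 0.009629

B0=367.3773 lambda=0.0096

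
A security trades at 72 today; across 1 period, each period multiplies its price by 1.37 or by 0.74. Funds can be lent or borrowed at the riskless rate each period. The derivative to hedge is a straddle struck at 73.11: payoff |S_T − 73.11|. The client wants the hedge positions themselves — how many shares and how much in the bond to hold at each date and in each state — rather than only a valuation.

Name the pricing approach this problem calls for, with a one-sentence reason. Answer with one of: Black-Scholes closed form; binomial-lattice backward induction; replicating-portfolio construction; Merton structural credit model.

framework: replicating-portfolio construction

Key observation: the task asks for the hedge itself — share and bond holdings at every node of the 1-period tree on spot 72 with factors 1.37/0.74 — which is exactly what the replicating-portfolio construction produces.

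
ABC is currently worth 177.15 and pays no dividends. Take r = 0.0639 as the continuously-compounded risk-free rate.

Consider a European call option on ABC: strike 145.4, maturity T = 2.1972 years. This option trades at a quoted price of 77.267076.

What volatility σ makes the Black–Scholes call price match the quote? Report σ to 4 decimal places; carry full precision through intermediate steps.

sigma = 0.5506

At σ = 0.5506 the Black–Scholes value reproduces the quote:
σ√T = 0.5506·√2.1972 = 0.816152
d₁ = (ln(S/K) + (r+σ²/2)T) / (σ√T) = (ln(177.15/145.4) + (0.0639+0.5506²/2)·2.1972) / 0.816152 = (0.197508 + 0.473453) / 0.816152 = 0.822103
d₂ = d₁ − σ√T = 0.822103 − 0.816152 = 0.005952
e^{−rT} = 0.869010
N(d₁) = 0.794491,  N(d₂) = 0.502374
V = S·N(d₁) − K·e^{−rT}·N(d₂) = 140.744080 − 63.477004 = 77.267076 (equal to the quote); since ∂V/∂σ > 0 for all σ, the implied volatility is unique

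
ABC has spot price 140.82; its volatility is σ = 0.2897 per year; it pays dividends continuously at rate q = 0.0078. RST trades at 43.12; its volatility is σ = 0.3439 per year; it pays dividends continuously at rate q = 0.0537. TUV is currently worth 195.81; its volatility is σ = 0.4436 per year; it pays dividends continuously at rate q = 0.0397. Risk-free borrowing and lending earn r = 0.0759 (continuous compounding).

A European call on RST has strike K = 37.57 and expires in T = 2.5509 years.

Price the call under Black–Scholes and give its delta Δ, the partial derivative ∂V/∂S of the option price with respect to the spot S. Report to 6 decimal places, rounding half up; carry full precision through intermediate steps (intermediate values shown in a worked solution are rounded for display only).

σ√T = 0.3439·√2.5509 = 0.549261
d₁ = (ln(S/K) + (r−q+σ²/2)T) / (σ√T) = (ln(43.12/37.57) + (0.0759−0.0537+0.3439²/2)·2.5509) / 0.549261 = (0.137781 + 0.207474) / 0.549261 = 0.628581
d₂ = d₁ − σ√T = 0.628581 − 0.549261 = 0.079320
e^{−rT} = 0.823976
e^{−qT} = 0.871985
N(d₁) = 0.735188,  N(d₂) = 0.531611
Call price V = S·e^{−qT}·N(d₁) − K·e^{−rT}·N(d₂) = 27.643064 − 16.456966 = 11.186098
Δ = e^{−qT}·N(d₁) = 0.641073

price = 11.186098
Δ = 0.641073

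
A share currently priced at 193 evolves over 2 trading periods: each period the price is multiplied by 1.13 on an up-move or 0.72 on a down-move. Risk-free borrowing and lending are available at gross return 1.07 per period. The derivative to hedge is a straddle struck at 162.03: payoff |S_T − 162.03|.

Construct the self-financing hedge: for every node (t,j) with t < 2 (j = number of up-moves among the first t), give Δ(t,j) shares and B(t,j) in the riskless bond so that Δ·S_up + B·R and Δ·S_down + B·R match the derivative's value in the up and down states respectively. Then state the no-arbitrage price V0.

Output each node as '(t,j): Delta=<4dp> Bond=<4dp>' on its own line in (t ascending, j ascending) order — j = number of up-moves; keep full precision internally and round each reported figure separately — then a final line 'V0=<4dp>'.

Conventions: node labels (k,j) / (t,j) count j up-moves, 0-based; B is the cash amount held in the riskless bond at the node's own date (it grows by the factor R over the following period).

(0,0): Delta=0.7021 Bond=-79.5305
(1,0): Delta=-1.0000 Bond=151.4299
(1,1): Delta=0.8880 Bond=-125.6452
V0=55.9800

The replicating-portfolio and risk-neutral prices coincide; use p* = (1.07−0.72)/(1.13−0.72) = 0.8537 for the latter.
Terminal payoffs: V(2,0)=61.9788, V(2,1)=5.0052, V(2,2)=84.4117
  t=1,j=0: stock 138.9600 → up 157.0248 (V=5.0052), down 100.0512 (V=61.9788). Price 12.4699; hedge Δ=-1.0000, bond B=151.4299.
  t=1,j=1: stock 218.0900 → up 246.4417 (V=84.4117), down 157.0248 (V=5.0052). Price 68.0292; hedge Δ=0.8880, bond B=-125.6452.
  t=0,j=0: stock 193.0000 → up 218.0900 (V=68.0292), down 138.9600 (V=12.4699). Price 55.9800; hedge Δ=0.7021, bond B=-79.5305.
Verification: the root portfolio costs Δ(0,0)·S0 + B(0,0) = 55.9800, matching V0.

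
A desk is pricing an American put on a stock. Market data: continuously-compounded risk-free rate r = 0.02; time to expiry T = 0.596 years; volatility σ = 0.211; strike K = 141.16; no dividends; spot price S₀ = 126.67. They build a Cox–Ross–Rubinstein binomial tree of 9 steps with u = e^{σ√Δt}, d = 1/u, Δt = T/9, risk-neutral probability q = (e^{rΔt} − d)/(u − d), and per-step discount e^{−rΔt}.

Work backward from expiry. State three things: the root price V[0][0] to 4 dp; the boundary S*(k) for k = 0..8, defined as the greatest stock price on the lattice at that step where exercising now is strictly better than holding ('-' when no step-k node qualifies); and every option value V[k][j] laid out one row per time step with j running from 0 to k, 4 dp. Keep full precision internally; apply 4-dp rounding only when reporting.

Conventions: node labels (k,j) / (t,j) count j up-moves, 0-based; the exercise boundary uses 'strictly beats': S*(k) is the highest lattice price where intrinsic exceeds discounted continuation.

price = 17.0549
boundary = - - - 107.6291 113.6347 107.6291 113.6347 119.9755 126.6700
tree:
17.0549
22.0041 12.1238
27.5732 16.4629 7.7930
33.5309 21.6560 11.2849 4.3025
39.2191 27.5253 15.8120 6.7629 1.8400
44.6067 33.5309 21.3222 10.3134 3.2108 0.4665
49.7096 39.2191 27.5253 15.1417 5.4860 0.9317 0.0000
54.5428 44.6067 33.5309 21.1845 9.1058 1.8607 0.0000 0.0000
59.1205 49.7096 39.2191 27.5253 14.4900 3.7162 0.0000 0.0000 0.0000
63.4563 54.5428 44.6067 33.5309 21.1845 7.4219 0.0000 0.0000 0.0000 0.0000

Δt=0.06622  u=1.05580  d=0.94715  q=0.49863  discount=0.99868
step 9 (expiry): payoffs max(K−S,0) = 63.4563 54.5428 44.6067 33.5309 21.1845 7.4219 0.0000 0.0000 0.0000 0.0000
step 8: (k=8,j=0): S=82.0395, K−S=59.1205, hold=58.9337 ⇒ V=59.1205 exercise | (k=8,j=1): S=91.4504, K−S=49.7096, hold=49.5228 ⇒ V=49.7096 exercise | (k=8,j=2): S=101.9409, K−S=39.2191, hold=39.0323 ⇒ V=39.2191 exercise | (k=8,j=3): S=113.6347, K−S=27.5253, hold=27.3384 ⇒ V=27.5253 exercise | (k=8,j=4): S=126.6700, K−S=14.4900, hold=14.3032 ⇒ V=14.4900 exercise | (k=8,j=5): S=141.2006, K−S=0.0000, hold=3.7162 ⇒ V=3.7162 continue | (k=8,j=6): S=157.3980, K−S=0.0000, hold=0.0000 ⇒ V=0.0000 continue | (k=8,j=7): S=175.4534, K−S=0.0000, hold=0.0000 ⇒ V=0.0000 continue | (k=8,j=8): S=195.5801, K−S=0.0000, hold=0.0000 ⇒ V=0.0000 continue  boundary S*=126.6700
step 7: (k=7,j=0): S=86.6172, K−S=54.5428, hold=54.3559 ⇒ V=54.5428 exercise | (k=7,j=1): S=96.5533, K−S=44.6067, hold=44.4199 ⇒ V=44.6067 exercise | (k=7,j=2): S=107.6291, K−S=33.5309, hold=33.3441 ⇒ V=33.5309 exercise | (k=7,j=3): S=119.9755, K−S=21.1845, hold=20.9977 ⇒ V=21.1845 exercise | (k=7,j=4): S=133.7381, K−S=7.4219, hold=9.1058 ⇒ V=9.1058 continue | (k=7,j=5): S=149.0795, K−S=0.0000, hold=1.8607 ⇒ V=1.8607 continue | (k=7,j=6): S=166.1807, K−S=0.0000, hold=0.0000 ⇒ V=0.0000 continue | (k=7,j=7): S=185.2436, K−S=0.0000, hold=0.0000 ⇒ V=0.0000 continue  boundary S*=119.9755
step 6: (k=6,j=0): S=91.4504, K−S=49.7096, hold=49.5228 ⇒ V=49.7096 exercise | (k=6,j=1): S=101.9409, K−S=39.2191, hold=39.0323 ⇒ V=39.2191 exercise | (k=6,j=2): S=113.6347, K−S=27.5253, hold=27.3384 ⇒ V=27.5253 exercise | (k=6,j=3): S=126.6700, K−S=14.4900, hold=15.1417 ⇒ V=15.1417 continue | (k=6,j=4): S=141.2006, K−S=0.0000, hold=5.4860 ⇒ V=5.4860 continue | (k=6,j=5): S=157.3980, K−S=0.0000, hold=0.9317 ⇒ V=0.9317 continue | (k=6,j=6): S=175.4534, K−S=0.0000, hold=0.0000 ⇒ V=0.0000 continue  boundary S*=113.6347
step 5: (k=5,j=0): S=96.5533, K−S=44.6067, hold=44.4199 ⇒ V=44.6067 exercise | (k=5,j=1): S=107.6291, K−S=33.5309, hold=33.3441 ⇒ V=33.5309 exercise | (k=5,j=2): S=119.9755, K−S=21.1845, hold=21.3222 ⇒ V=21.3222 continue | (k=5,j=3): S=133.7381, K−S=7.4219, hold=10.3134 ⇒ V=10.3134 continue | (k=5,j=4): S=149.0795, K−S=0.0000, hold=3.2108 ⇒ V=3.2108 continue | (k=5,j=5): S=166.1807, K−S=0.0000, hold=0.4665 ⇒ V=0.4665 continue  boundary S*=107.6291
step 4: (k=4,j=0): S=101.9409, K−S=39.2191, hold=39.0323 ⇒ V=39.2191 exercise | (k=4,j=1): S=113.6347, K−S=27.5253, hold=27.4070 ⇒ V=27.5253 exercise | (k=4,j=2): S=126.6700, K−S=14.4900, hold=15.8120 ⇒ V=15.8120 continue | (k=4,j=3): S=141.2006, K−S=0.0000, hold=6.7629 ⇒ V=6.7629 continue | (k=4,j=4): S=157.3980, K−S=0.0000, hold=1.8400 ⇒ V=1.8400 continue  boundary S*=113.6347
step 3: (k=3,j=0): S=107.6291, K−S=33.5309, hold=33.3441 ⇒ V=33.5309 exercise | (k=3,j=1): S=119.9755, K−S=21.1845, hold=21.6560 ⇒ V=21.6560 continue | (k=3,j=2): S=133.7381, K−S=7.4219, hold=11.2849 ⇒ V=11.2849 continue | (k=3,j=3): S=149.0795, K−S=0.0000, hold=4.3025 ⇒ V=4.3025 continue  boundary S*=107.6291
step 2: (k=2,j=0): S=113.6347, K−S=27.5253, hold=27.5732 ⇒ V=27.5732 continue | (k=2,j=1): S=126.6700, K−S=14.4900, hold=16.4629 ⇒ V=16.4629 continue | (k=2,j=2): S=141.2006, K−S=0.0000, hold=7.7930 ⇒ V=7.7930 continue  boundary S*=-
step 1: (k=1,j=0): S=119.9755, K−S=21.1845, hold=22.0041 ⇒ V=22.0041 continue | (k=1,j=1): S=133.7381, K−S=7.4219, hold=12.1238 ⇒ V=12.1238 continue  boundary S*=-
step 0: (k=0,j=0): S=126.6700, K−S=14.4900, hold=17.0549 ⇒ V=17.0549 continue  boundary S*=-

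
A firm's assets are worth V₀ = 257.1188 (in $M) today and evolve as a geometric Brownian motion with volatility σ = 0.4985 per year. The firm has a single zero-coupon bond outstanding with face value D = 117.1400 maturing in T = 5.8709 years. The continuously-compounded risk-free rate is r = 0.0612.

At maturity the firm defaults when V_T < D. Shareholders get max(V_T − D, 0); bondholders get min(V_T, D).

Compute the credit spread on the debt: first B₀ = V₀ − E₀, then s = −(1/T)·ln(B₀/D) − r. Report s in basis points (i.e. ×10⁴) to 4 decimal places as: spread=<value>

Equity is a call on the firm's assets struck at D = 117.1400:
d₁ = [ln(V₀/D) + (r + σ²/2)T] / (σ√T)
   = [ln(257.1188/117.1400) + (0.0612 + 0.5·0.4985²)·5.8709] / (0.4985·√5.8709)
   = [0.786168 + 1.088765] / 1.207863 = 1.552274
d₂ = d₁ − σ√T = 1.552274 − 1.207863 = 0.344411
N(d₁) = 0.939702,  N(d₂) = 0.634732,  e^(−rT) = 0.698166
E₀ = V₀·N(d₁) − D·e^(−rT)·N(d₂)
   = 257.1188·0.939702 − 117.1400·0.698166·0.634732 = 189.704643
B₀ = V₀ − E₀ = 257.1188 − 189.704643 = 67.414157
spread = −(1/T)·ln(B₀/D) − r = −(1/5.8709)·ln(67.414157/117.1400) − 0.0612 = 0.03291074
in basis points: 0.03291074 × 10⁴ = 329.1074 bp

spread=329.1074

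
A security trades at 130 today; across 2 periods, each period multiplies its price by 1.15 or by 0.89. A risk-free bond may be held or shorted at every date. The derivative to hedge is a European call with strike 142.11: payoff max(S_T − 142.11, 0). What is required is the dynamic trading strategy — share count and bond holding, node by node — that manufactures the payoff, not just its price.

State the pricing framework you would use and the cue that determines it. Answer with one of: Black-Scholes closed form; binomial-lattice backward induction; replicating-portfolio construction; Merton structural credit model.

Key observation: the task asks for the hedge itself — share and bond holdings at every node of the 2-period tree on spot 130 with factors 1.15/0.89 — which is exactly what the replicating-portfolio construction produces.

framework: replicating-portfolio construction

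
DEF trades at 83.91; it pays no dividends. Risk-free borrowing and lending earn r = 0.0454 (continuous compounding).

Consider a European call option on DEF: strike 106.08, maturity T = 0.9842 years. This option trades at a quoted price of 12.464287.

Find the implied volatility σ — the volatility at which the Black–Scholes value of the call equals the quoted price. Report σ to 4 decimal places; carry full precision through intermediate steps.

sigma = 0.5544

At σ = 0.5544 the Black–Scholes value reproduces the quote:
σ√T = 0.5544·√0.9842 = 0.550003
d₁ = (ln(S/K) + (r+σ²/2)T) / (σ√T) = (ln(83.91/106.08) + (0.0454+0.5544²/2)·0.9842) / 0.550003 = (-0.234449 + 0.195934) / 0.550003 = -0.070026
d₂ = d₁ − σ√T = -0.070026 − 0.550003 = -0.620029
e^{−rT} = 0.956301
N(d₁) = 0.472086,  N(d₂) = 0.267619
V = S·N(d₁) − K·e^{−rT}·N(d₂) = 39.612776 − 27.148489 = 12.464287 (the quoted price), and the Black–Scholes price is strictly increasing in σ, so σ is unique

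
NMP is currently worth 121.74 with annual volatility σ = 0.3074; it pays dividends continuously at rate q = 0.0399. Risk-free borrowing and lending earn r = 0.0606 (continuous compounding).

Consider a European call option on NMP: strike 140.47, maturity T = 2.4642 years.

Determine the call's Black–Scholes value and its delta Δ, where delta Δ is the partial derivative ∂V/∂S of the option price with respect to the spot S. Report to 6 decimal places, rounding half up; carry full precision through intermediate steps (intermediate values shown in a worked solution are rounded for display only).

σ√T = 0.3074·√2.4642 = 0.482549
d₁ = (ln(S/K) + (r−q+σ²/2)T) / (σ√T) = (ln(121.74/140.47) + (0.0606−0.0399+0.3074²/2)·2.4642) / 0.482549 = (-0.143106 + 0.167436) / 0.482549 = 0.050419
d₂ = d₁ − σ√T = 0.050419 − 0.482549 = -0.432131
e^{−rT} = 0.861284
e^{−qT} = 0.906357
N(d₁) = 0.520106,  N(d₂) = 0.332823
Call price V = S·e^{−qT}·N(d₁) − K·e^{−rT}·N(d₂) = 57.388438 − 40.266495 = 17.121942
Δ = e^{−qT}·N(d₁) = 0.471402

price = 17.121942
Δ = 0.471402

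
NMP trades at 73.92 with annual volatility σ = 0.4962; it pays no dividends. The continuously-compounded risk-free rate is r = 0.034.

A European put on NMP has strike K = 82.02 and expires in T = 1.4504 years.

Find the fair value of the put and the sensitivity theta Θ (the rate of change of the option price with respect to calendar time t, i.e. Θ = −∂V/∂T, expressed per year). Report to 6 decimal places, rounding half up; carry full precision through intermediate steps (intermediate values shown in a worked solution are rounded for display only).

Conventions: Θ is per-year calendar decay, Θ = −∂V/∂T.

σ√T = 0.4962·√1.4504 = 0.597586
d₁ = (ln(S/K) + (r+σ²/2)T) / (σ√T) = (ln(73.92/82.02) + (0.034+0.4962²/2)·1.4504) / 0.597586 = (-0.103980 + 0.227868) / 0.597586 = 0.207315
d₂ = d₁ − σ√T = 0.207315 − 0.597586 = -0.390271
e^{−rT} = 0.951883
N(−d₁) = 0.417882,  N(−d₂) = 0.651832
Put price V = K·e^{−rT}·N(−d₂) − S·N(−d₁) = 50.890749 − 30.889832 = 20.000917
φ(d₁) = (1/√(2π))·e^{−d₁²/2} = 0.390461
Θ = −S·φ(d₁)·σ/(2√T) + r·K·e^{−rT}·N(−d₂) = −5.945960 + 1.730285 = -4.215675

price = 20.000917
Θ = -4.215675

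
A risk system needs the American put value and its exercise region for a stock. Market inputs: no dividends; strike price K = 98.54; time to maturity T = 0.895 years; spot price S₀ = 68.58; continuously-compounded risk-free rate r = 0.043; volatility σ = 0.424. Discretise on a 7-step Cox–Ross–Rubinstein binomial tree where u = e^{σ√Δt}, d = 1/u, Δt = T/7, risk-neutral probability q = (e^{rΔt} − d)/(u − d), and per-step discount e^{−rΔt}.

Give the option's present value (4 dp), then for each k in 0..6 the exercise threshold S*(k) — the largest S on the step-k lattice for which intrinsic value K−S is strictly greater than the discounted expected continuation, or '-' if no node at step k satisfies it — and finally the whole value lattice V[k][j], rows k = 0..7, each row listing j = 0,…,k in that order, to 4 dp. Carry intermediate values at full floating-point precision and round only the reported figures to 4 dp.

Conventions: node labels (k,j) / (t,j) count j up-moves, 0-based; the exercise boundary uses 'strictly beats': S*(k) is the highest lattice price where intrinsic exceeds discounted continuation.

price = 31.4875
boundary = - 58.9324 50.6420 58.9324 50.6420 58.9324 68.5800
tree:
31.4875
39.6076 23.0621
47.8980 30.8143 14.9381
55.0222 39.6076 21.6528 7.8436
61.1441 47.8980 30.0776 12.7848 2.5867
66.4049 55.0222 39.6076 20.1102 5.0046 0.0000
70.9255 61.1441 47.8980 29.9600 9.6825 0.0000 0.0000
74.8102 66.4049 55.0222 39.6076 18.7330 0.0000 0.0000 0.0000

params: Δt=0.12786 u=1.16371 d=0.85932 q=0.48028 e^(-rΔt)=0.99452
t_7 payoffs: 74.8102 66.4049 55.0222 39.6076 18.7330 0.0000 0.0000 0.0000
t_6: node(6,0) S=27.6145 payoff=70.9255 vs cont=70.3853 → 70.9255 [stop]  node(6,1) S=37.3959 payoff=61.1441 vs cont=60.6039 → 61.1441 [stop]  node(6,2) S=50.6420 payoff=47.8980 vs cont=47.3578 → 47.8980 [stop]  node(6,3) S=68.5800 payoff=29.9600 vs cont=29.4197 → 29.9600 [stop]  node(6,4) S=92.8719 payoff=5.6681 vs cont=9.6825 → 9.6825 [wait]  node(6,5) S=125.7683 payoff=0.0000 vs cont=0.0000 → 0.0000 [wait]  node(6,6) S=170.3171 payoff=0.0000 vs cont=0.0000 → 0.0000 [wait]  ⇒ S*(6)=68.5800
t_5: node(5,0) S=32.1351 payoff=66.4049 vs cont=65.8646 → 66.4049 [stop]  node(5,1) S=43.5178 payoff=55.0222 vs cont=54.4819 → 55.0222 [stop]  node(5,2) S=58.9324 payoff=39.6076 vs cont=39.0673 → 39.6076 [stop]  node(5,3) S=79.8070 payoff=18.7330 vs cont=20.1102 → 20.1102 [wait]  node(5,4) S=108.0757 payoff=0.0000 vs cont=5.0046 → 5.0046 [wait]  node(5,5) S=146.3574 payoff=0.0000 vs cont=0.0000 → 0.0000 [wait]  ⇒ S*(5)=58.9324
t_4: node(4,0) S=37.3959 payoff=61.1441 vs cont=60.6039 → 61.1441 [stop]  node(4,1) S=50.6420 payoff=47.8980 vs cont=47.3578 → 47.8980 [stop]  node(4,2) S=68.5800 payoff=29.9600 vs cont=30.0776 → 30.0776 [wait]  node(4,3) S=92.8719 payoff=5.6681 vs cont=12.7848 → 12.7848 [wait]  node(4,4) S=125.7683 payoff=0.0000 vs cont=2.5867 → 2.5867 [wait]  ⇒ S*(4)=50.6420
t_3: node(3,0) S=43.5178 payoff=55.0222 vs cont=54.4819 → 55.0222 [stop]  node(3,1) S=58.9324 payoff=39.6076 vs cont=39.1235 → 39.6076 [stop]  node(3,2) S=79.8070 payoff=18.7330 vs cont=21.6528 → 21.6528 [wait]  node(3,3) S=108.0757 payoff=0.0000 vs cont=7.8436 → 7.8436 [wait]  ⇒ S*(3)=58.9324
t_2: node(2,0) S=50.6420 payoff=47.8980 vs cont=47.3578 → 47.8980 [stop]  node(2,1) S=68.5800 payoff=29.9600 vs cont=30.8143 → 30.8143 [wait]  node(2,2) S=92.8719 payoff=5.6681 vs cont=14.9381 → 14.9381 [wait]  ⇒ S*(2)=50.6420
t_1: node(1,0) S=58.9324 payoff=39.6076 vs cont=39.4754 → 39.6076 [stop]  node(1,1) S=79.8070 payoff=18.7330 vs cont=23.0621 → 23.0621 [wait]  ⇒ S*(1)=58.9324
t_0: node(0,0) S=68.5800 payoff=29.9600 vs cont=31.4875 → 31.4875 [wait]  ⇒ S*(0)=-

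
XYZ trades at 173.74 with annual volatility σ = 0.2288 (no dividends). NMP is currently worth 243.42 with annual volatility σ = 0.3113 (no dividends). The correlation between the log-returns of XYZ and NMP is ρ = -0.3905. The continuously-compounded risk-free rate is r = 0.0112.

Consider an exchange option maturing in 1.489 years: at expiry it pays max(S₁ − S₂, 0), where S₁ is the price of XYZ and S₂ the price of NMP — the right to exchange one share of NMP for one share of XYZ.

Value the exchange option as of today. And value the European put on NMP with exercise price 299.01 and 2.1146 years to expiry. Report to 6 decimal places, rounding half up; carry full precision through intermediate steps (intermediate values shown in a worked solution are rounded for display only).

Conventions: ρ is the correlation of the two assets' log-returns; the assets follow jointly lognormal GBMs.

σ_eff = √(σ₁² + σ₂² − 2ρσ₁σ₂) = √(0.2288² + 0.3113² − 2·-0.3905·0.2288·0.3113) = 0.452641
d₁ = (ln(S₁/S₂) + (q₂ − q₁ + σ_eff²/2)T) / (σ_eff√T) = (ln(173.74/243.42) + (0.0 − 0.0 + 0.102442)·1.489) / 0.552334 = -0.334385
d₂ = d₁ − σ_eff√T = -0.334385 − 0.552334 = -0.886719
N(d₁) = 0.369045,  N(d₂) = 0.187615
V = S₁·e^{−q₁T}·N(d₁) − S₂·e^{−q₂T}·N(d₂) = 64.117795 − 45.669284 = 18.448512
[vanilla: NMP put K=299.01]
σ√T = 0.3113·√2.1146 = 0.452682
d₁ = (ln(S/K) + (r+σ²/2)T) / (σ√T) = (ln(243.42/299.01) + (0.0112+0.3113²/2)·2.1146) / 0.452682 = (-0.205689 + 0.126144) / 0.452682 = -0.175719
d₂ = d₁ − σ√T = -0.175719 − 0.452682 = -0.628401
e^{−rT} = 0.976595
N(−d₁) = 0.569742,  N(−d₂) = 0.735129
price = K·e^{−rT}·N(−d₂) − S·N(−d₁) = 214.666257 − 138.686717 = 75.979540

exchange price = 18.448512
price(NMP put K=299.01) = 75.979540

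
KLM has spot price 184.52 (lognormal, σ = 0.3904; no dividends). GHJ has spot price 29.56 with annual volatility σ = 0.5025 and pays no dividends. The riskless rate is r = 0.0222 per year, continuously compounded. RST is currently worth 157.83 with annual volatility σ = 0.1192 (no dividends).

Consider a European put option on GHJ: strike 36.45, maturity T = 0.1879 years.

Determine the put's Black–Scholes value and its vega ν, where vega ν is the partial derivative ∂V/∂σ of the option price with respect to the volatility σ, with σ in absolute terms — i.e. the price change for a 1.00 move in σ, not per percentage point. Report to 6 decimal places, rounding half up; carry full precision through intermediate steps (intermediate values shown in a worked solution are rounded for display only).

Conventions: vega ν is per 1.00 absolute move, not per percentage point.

σ√T = 0.5025·√0.1879 = 0.217821
d₁ = (ln(S/K) + (r+σ²/2)T) / (σ√T) = (ln(29.56/36.45) + (0.0222+0.5025²/2)·0.1879) / 0.217821 = (-0.209519 + 0.027894) / 0.217821 = -0.833828
d₂ = d₁ − σ√T = -0.833828 − 0.217821 = -1.051648
e^{−rT} = 0.995837
N(−d₁) = 0.797811,  N(−d₂) = 0.853520
Put price V = K·e^{−rT}·N(−d₂) − S·N(−d₁) = 30.981283 − 23.583290 = 7.397992
φ(d₁) = (1/√(2π))·e^{−d₁²/2} = 0.281796
ν = S·φ(d₁)·√T = 3.610790

price = 7.397992
ν = 3.610790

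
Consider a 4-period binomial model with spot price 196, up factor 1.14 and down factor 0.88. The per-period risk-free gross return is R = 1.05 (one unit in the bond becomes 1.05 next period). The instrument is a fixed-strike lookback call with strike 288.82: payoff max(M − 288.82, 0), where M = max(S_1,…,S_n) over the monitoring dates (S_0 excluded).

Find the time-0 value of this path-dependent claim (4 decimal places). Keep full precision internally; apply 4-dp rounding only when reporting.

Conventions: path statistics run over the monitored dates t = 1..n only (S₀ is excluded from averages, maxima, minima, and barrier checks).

price = 6.4722

No-arbitrage gives p* = (R−d)/(u−d) = 0.6538: enumerate every path, weight its payoff by its p*-probability, and discount by R^4.
Enumerate all 2^4 = 16 price paths (U = up ×1.14, D = down ×0.88); each path with k up-moves has probability p*^k·(1−p*)^(4−k).
DDDD: M=172.4800, payoff=0.0000, prob=0.014357
UDDD: M=223.4400, payoff=0.0000, prob=0.027120
DUDD: M=196.6272, payoff=0.0000, prob=0.027120
UUDD: M=254.7216, payoff=0.0000, prob=0.051226
DDUD: M=173.0319, payoff=0.0000, prob=0.027120
UDUD: M=224.1550, payoff=0.0000, prob=0.051226
DUUD: M=224.1550, payoff=0.0000, prob=0.051226
UUUD: M=290.3826, payoff=1.5626, prob=0.096760
DDDU: M=172.4800, payoff=0.0000, prob=0.027120
UDDU: M=223.4400, payoff=0.0000, prob=0.051226
DUDU: M=197.2564, payoff=0.0000, prob=0.051226
UUDU: M=255.5367, payoff=0.0000, prob=0.096760
DDUU: M=197.2564, payoff=0.0000, prob=0.051226
UDUU: M=255.5367, payoff=0.0000, prob=0.096760
DUUU: M=255.5367, payoff=0.0000, prob=0.096760
UUUU: M=331.0362, payoff=42.2162, prob=0.182769
Price = Σ prob·payoff / R^4 = 7.867006 / 1.215506 = 6.4722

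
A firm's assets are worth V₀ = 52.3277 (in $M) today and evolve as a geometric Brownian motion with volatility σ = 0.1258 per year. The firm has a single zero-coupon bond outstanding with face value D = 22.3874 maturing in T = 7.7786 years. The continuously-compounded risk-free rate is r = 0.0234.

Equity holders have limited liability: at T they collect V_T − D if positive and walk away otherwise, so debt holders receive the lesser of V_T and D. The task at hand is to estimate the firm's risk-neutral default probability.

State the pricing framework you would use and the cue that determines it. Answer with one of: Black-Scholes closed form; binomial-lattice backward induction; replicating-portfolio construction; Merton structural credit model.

framework: Merton structural credit model

Key observation: the question is about default risk generated by asset-value dynamics against a debt face of 22.3874 — the structural framework prices exactly that.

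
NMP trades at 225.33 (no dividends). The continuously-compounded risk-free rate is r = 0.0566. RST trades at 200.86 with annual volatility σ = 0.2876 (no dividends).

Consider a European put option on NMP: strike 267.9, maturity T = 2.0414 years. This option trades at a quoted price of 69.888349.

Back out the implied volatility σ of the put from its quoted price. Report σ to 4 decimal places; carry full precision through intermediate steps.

At σ = 0.4861 the Black–Scholes value reproduces the quote:
σ√T = 0.4861·√2.0414 = 0.694528
d₁ = (ln(S/K) + (r+σ²/2)T) / (σ√T) = (ln(225.33/267.9) + (0.0566+0.4861²/2)·2.0414) / 0.694528 = (-0.173048 + 0.356728) / 0.694528 = 0.264467
d₂ = d₁ − σ√T = 0.264467 − 0.694528 = -0.430061
e^{−rT} = 0.890882
N(−d₁) = 0.395710,  N(−d₂) = 0.666424
V = K·e^{−rT}·N(−d₂) − S·N(−d₁) = 159.053664 − 89.165315 = 69.888349 (the quoted price), and the Black–Scholes price is strictly increasing in σ, so σ is unique

sigma = 0.4861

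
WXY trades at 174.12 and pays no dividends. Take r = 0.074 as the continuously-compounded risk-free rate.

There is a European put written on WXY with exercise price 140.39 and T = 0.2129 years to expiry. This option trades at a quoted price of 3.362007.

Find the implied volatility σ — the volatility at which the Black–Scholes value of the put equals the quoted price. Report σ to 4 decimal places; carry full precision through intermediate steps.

sigma = 0.5229

At σ = 0.5229 the Black–Scholes value reproduces the quote:
σ√T = 0.5229·√0.2129 = 0.241272
d₁ = (ln(S/K) + (r+σ²/2)T) / (σ√T) = (ln(174.12/140.39) + (0.074+0.5229²/2)·0.2129) / 0.241272 = (0.215320 + 0.044861) / 0.241272 = 1.078374
d₂ = d₁ − σ√T = 1.078374 − 0.241272 = 0.837102
e^{−rT} = 0.984369
N(−d₁) = 0.140434,  N(−d₂) = 0.201268
V = K·e^{−rT}·N(−d₂) − S·N(−d₁) = 27.814294 − 24.452287 = 3.362007 (matching the quote); vega is positive throughout, so no other σ reproduces this price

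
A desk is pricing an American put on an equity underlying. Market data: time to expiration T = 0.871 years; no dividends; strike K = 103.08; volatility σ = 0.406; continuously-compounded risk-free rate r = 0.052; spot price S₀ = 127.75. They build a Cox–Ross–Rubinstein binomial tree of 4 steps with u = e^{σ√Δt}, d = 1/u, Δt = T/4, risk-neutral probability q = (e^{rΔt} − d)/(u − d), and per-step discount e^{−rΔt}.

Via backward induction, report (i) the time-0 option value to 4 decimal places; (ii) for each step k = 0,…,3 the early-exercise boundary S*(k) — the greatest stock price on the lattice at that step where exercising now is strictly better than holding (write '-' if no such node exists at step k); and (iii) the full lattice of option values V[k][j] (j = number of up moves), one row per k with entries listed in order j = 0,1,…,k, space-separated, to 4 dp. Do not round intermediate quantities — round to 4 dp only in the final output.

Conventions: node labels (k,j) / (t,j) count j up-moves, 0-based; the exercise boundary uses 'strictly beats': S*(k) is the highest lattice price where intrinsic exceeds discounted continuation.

price = 7.1044
boundary = - - - 72.3642
tree:
7.1044
11.9382 2.0908
19.5252 4.0874 0.0000
30.7158 7.9907 0.0000 0.0000
43.2051 15.6214 0.0000 0.0000 0.0000

params: Δt=0.21775 u=1.20859 d=0.82741 q=0.48265 e^(-rΔt)=0.98874
t_4 payoffs: 43.2051 15.6214 0.0000 0.0000 0.0000
t_3: node(3,0) S=72.3642 payoff=30.7158 vs cont=29.5552 → 30.7158 [stop]  node(3,1) S=105.7017 payoff=0.0000 vs cont=7.9907 → 7.9907 [wait]  node(3,2) S=154.3974 payoff=0.0000 vs cont=0.0000 → 0.0000 [wait]  node(3,3) S=225.5268 payoff=0.0000 vs cont=0.0000 → 0.0000 [wait]  ⇒ S*(3)=72.3642
t_2: node(2,0) S=87.4586 payoff=15.6214 vs cont=19.5252 → 19.5252 [wait]  node(2,1) S=127.7500 payoff=0.0000 vs cont=4.0874 → 4.0874 [wait]  node(2,2) S=186.6032 payoff=0.0000 vs cont=0.0000 → 0.0000 [wait]  ⇒ S*(2)=-
t_1: node(1,0) S=105.7017 payoff=0.0000 vs cont=11.9382 → 11.9382 [wait]  node(1,1) S=154.3974 payoff=0.0000 vs cont=2.0908 → 2.0908 [wait]  ⇒ S*(1)=-
t_0: node(0,0) S=127.7500 payoff=0.0000 vs cont=7.1044 → 7.1044 [wait]  ⇒ S*(0)=-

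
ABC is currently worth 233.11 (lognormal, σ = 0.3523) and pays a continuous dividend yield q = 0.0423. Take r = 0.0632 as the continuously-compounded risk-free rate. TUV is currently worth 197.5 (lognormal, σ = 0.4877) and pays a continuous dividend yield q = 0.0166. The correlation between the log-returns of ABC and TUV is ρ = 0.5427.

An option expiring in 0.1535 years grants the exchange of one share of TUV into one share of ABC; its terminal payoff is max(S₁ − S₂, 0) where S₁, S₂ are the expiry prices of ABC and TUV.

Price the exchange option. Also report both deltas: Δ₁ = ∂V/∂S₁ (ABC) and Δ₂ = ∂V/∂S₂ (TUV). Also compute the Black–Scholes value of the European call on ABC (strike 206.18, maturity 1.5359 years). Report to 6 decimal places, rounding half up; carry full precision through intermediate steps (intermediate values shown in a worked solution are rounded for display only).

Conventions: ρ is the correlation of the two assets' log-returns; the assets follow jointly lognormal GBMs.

σ_eff = √(σ₁² + σ₂² − 2ρσ₁σ₂) = √(0.3523² + 0.4877² − 2·0.5427·0.3523·0.4877) = 0.418899
d₁ = (ln(S₁/S₂) + (q₂ − q₁ + σ_eff²/2)T) / (σ_eff√T) = (ln(233.11/197.5) + (0.0166 − 0.0423 + 0.087738)·0.1535) / 0.164121 = 1.068083
d₂ = d₁ − σ_eff√T = 1.068083 − 0.164121 = 0.903962
N(d₁) = 0.857258,  N(d₂) = 0.816992
V = S₁·e^{−q₁T}·N(d₁) − S₂·e^{−q₂T}·N(d₂) = 198.542176 − 160.945335 = 37.596841
Δ₁ = e^{−q₁T}·N(d₁) = 0.851710;  Δ₂ = −e^{−q₂T}·N(d₂) = -0.814913
[vanilla: ABC call K=206.18]
σ√T = 0.3523·√1.5359 = 0.436610
d₁ = (ln(S/K) + (r−q+σ²/2)T) / (σ√T) = (ln(233.11/206.18) + (0.0632−0.0423+0.3523²/2)·1.5359) / 0.436610 = (0.122761 + 0.127415) / 0.436610 = 0.572995
d₂ = d₁ − σ√T = 0.572995 − 0.436610 = 0.136384
e^{−rT} = 0.907493
e^{−qT} = 0.937097
N(d₁) = 0.716676,  N(d₂) = 0.554241
price = S·e^{−qT}·N(d₁) − K·e^{−rT}·N(d₂) = 156.555458 − 103.702430 = 52.853028

exchange price = 37.596841
Δ1 = 0.851710
Δ2 = -0.814913
price(ABC call K=206.18) = 52.853028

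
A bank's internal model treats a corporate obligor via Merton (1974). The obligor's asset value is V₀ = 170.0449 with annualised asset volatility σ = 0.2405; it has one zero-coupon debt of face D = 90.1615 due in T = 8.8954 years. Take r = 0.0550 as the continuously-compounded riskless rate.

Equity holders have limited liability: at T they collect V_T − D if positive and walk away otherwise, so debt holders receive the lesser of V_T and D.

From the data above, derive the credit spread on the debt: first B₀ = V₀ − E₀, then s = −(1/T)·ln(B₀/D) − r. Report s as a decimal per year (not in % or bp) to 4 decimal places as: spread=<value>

spread=0.0034

Work the structural quantities from V₀ = 170.0449 against face 90.1615:
d₁ = [ln(V₀/D) + (r + σ²/2)T] / (σ√T)
   = [ln(170.0449/90.1615) + (0.0550 + 0.5·0.2405²)·8.8954] / (0.2405·√8.8954)
   = [0.634460 + 0.746503] / 0.717295 = 1.925237
d₂ = d₁ − σ√T = 1.925237 − 0.717295 = 1.207942
N(d₁) = 0.972900,  N(d₂) = 0.886465,  e^(−rT) = 0.613088
E₀ = V₀·N(d₁) − D·e^(−rT)·N(d₂)
   = 170.0449·0.972900 − 90.1615·0.613088·0.886465 = 116.435639
B₀ = V₀ − E₀ = 170.0449 − 116.435639 = 53.609261
spread = −(1/T)·ln(B₀/D) − r = −(1/8.8954)·ln(53.609261/90.1615) − 0.0550 = 0.00344377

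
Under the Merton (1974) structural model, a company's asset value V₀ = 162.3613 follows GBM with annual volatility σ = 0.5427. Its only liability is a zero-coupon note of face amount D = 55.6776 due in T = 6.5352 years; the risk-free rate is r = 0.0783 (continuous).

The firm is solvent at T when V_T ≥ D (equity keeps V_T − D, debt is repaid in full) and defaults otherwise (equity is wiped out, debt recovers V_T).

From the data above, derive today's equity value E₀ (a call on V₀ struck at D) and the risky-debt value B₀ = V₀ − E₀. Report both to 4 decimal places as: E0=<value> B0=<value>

Work the structural quantities from V₀ = 162.3613 against face 55.6776:
d₁ = [ln(V₀/D) + (r + σ²/2)T] / (σ√T)
   = [ln(162.3613/55.6776) + (0.0783 + 0.5·0.5427²)·6.5352] / (0.5427·√6.5352)
   = [1.070246 + 1.474090] / 1.387360 = 1.833941
d₂ = d₁ − σ√T = 1.833941 − 1.387360 = 0.446580
N(d₁) = 0.966669,  N(d₂) = 0.672411,  e^(−rT) = 0.599472
E₀ = V₀·N(d₁) − D·e^(−rT)·N(d₂)
   = 162.3613·0.966669 − 55.6776·0.599472·0.672411 = 134.506404
B₀ = V₀ − E₀ = 162.3613 − 134.506404 = 27.854896

E0=134.5064 B0=27.8549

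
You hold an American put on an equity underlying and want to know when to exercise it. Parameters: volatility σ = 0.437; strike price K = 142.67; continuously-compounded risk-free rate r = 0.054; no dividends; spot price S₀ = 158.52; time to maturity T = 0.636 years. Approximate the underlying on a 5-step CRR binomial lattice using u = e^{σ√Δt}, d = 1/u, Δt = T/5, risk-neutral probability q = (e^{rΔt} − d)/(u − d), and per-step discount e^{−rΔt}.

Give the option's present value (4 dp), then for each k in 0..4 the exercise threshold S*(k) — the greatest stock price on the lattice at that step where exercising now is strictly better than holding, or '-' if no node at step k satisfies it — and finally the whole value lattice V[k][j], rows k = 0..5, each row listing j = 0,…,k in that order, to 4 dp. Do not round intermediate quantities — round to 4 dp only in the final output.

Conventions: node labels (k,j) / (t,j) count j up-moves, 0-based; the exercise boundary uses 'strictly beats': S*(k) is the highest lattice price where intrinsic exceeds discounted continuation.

params: Δt=0.12720 u=1.16866 d=0.85568 q=0.48314 e^(-rΔt)=0.99315
t_5 payoffs: 69.9513 43.3536 7.0273 0.0000 0.0000 0.0000
t_4: node(4,0) S=84.9833 payoff=57.6867 vs cont=56.7101 → 57.6867 [stop]  node(4,1) S=116.0670 payoff=26.6030 vs cont=25.6264 → 26.6030 [stop]  node(4,2) S=158.5200 payoff=0.0000 vs cont=3.6073 → 3.6073 [wait]  node(4,3) S=216.5007 payoff=0.0000 vs cont=0.0000 → 0.0000 [wait]  node(4,4) S=295.6886 payoff=0.0000 vs cont=0.0000 → 0.0000 [wait]  ⇒ S*(4)=116.0670
t_3: node(3,0) S=99.3164 payoff=43.3536 vs cont=42.3769 → 43.3536 [stop]  node(3,1) S=135.6427 payoff=7.0273 vs cont=15.3869 → 15.3869 [wait]  node(3,2) S=185.2557 payoff=0.0000 vs cont=1.8517 → 1.8517 [wait]  node(3,3) S=253.0154 payoff=0.0000 vs cont=0.0000 → 0.0000 [wait]  ⇒ S*(3)=99.3164
t_2: node(2,0) S=116.0670 payoff=26.6030 vs cont=29.6375 → 29.6375 [wait]  node(2,1) S=158.5200 payoff=0.0000 vs cont=8.7870 → 8.7870 [wait]  node(2,2) S=216.5007 payoff=0.0000 vs cont=0.9505 → 0.9505 [wait]  ⇒ S*(2)=-
t_1: node(1,0) S=135.6427 payoff=7.0273 vs cont=19.4299 → 19.4299 [wait]  node(1,1) S=185.2557 payoff=0.0000 vs cont=4.9667 → 4.9667 [wait]  ⇒ S*(1)=-
t_0: node(0,0) S=158.5200 payoff=0.0000 vs cont=12.3570 → 12.3570 [wait]  ⇒ S*(0)=-

price = 12.3570
boundary = - - - 99.3164 116.0670
tree:
12.3570
19.4299 4.9667
29.6375 8.7870 0.9505
43.3536 15.3869 1.8517 0.0000
57.6867 26.6030 3.6073 0.0000 0.0000
69.9513 43.3536 7.0273 0.0000 0.0000 0.0000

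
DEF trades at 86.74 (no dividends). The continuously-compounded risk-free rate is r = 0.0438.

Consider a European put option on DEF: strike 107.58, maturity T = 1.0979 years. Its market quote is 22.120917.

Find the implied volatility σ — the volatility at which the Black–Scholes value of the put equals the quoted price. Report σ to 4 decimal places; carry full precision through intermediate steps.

At σ = 0.3232 the Black–Scholes value reproduces the quote:
σ√T = 0.3232·√1.0979 = 0.338651
d₁ = (ln(S/K) + (r+σ²/2)T) / (σ√T) = (ln(86.74/107.58) + (0.0438+0.3232²/2)·1.0979) / 0.338651 = (-0.215320 + 0.105430) / 0.338651 = -0.324491
d₂ = d₁ − σ√T = -0.324491 − 0.338651 = -0.663142
e^{−rT} = 0.953050
N(−d₁) = 0.627217,  N(−d₂) = 0.746380
V = K·e^{−rT}·N(−d₂) − S·N(−d₁) = 76.525700 − 54.404783 = 22.120917 (equal to the quote); since ∂V/∂σ > 0 for all σ, the implied volatility is unique

sigma = 0.3232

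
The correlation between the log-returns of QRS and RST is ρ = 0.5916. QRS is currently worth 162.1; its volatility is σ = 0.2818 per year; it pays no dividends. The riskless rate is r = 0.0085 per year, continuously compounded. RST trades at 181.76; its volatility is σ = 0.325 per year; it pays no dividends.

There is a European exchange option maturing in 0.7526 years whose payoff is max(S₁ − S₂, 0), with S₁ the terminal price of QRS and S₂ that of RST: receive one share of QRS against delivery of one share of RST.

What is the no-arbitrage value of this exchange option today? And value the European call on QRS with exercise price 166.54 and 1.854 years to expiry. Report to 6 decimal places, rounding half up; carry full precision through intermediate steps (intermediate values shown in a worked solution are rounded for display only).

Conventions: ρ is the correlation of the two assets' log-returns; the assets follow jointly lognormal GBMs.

σ_eff = √(σ₁² + σ₂² − 2ρσ₁σ₂) = √(0.2818² + 0.325² − 2·0.5916·0.2818·0.325) = 0.276899
d₁ = (ln(S₁/S₂) + (q₂ − q₁ + σ_eff²/2)T) / (σ_eff√T) = (ln(162.1/181.76) + (0.0 − 0.0 + 0.038336)·0.7526) / 0.240217 = -0.356435
d₂ = d₁ − σ_eff√T = -0.356435 − 0.240217 = -0.596652
N(d₁) = 0.360757,  N(d₂) = 0.275370
V = S₁·e^{−q₁T}·N(d₁) − S₂·e^{−q₂T}·N(d₂) = 58.478748 − 50.051226 = 8.427522
[vanilla: QRS call K=166.54]
σ√T = 0.2818·√1.854 = 0.383704
d₁ = (ln(S/K) + (r+σ²/2)T) / (σ√T) = (ln(162.1/166.54) + (0.0085+0.2818²/2)·1.854) / 0.383704 = (-0.027022 + 0.089373) / 0.383704 = 0.162498
d₂ = d₁ − σ√T = 0.162498 − 0.383704 = -0.221205
e^{−rT} = 0.984365
N(d₁) = 0.564543,  N(d₂) = 0.412466
price = S·N(d₁) − K·e^{−rT}·N(d₂) = 91.512455 − 67.618094 = 23.894361

exchange price = 8.427522
price(QRS call K=166.54) = 23.894361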